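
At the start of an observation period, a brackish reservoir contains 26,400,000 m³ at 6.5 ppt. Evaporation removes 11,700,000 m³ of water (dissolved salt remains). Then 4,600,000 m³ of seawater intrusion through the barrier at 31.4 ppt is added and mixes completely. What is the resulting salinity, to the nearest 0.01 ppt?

After evaporation: salt = 26,400,000×6.5 = 171,600,000; volume = 26,400,000 − 11,700,000 = 14,700,000 m³
After mixing: salt = 171,600,000 + 4,600,000×31.4 = 316,040,000; volume = 14,700,000 + 4,600,000 = 19,300,000 m³
S = 316,040,000 / 19,300,000 = 16.3751 ppt

16.38 ppt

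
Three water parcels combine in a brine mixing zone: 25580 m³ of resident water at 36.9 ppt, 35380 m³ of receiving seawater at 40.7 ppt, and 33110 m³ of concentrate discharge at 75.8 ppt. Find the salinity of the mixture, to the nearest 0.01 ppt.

52.02 ppt

Total salt / total volume:
salt = 25,580×36.9 + 35,380×40.7 + 33,110×75.8 = 943,902 + 1,439,966 + 2,509,738 = 4,893,606
volume = 25,580 + 35,380 + 33,110 = 94,070 m³
S = 4,893,606 / 94,070 = 52.0209 ppt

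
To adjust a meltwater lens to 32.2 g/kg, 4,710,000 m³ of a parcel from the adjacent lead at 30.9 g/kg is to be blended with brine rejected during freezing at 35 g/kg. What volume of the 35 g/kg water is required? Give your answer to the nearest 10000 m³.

Salt balance: 4,710,000×30.9 + V×35 = (4,710,000+V)×32.2
145,539,000 + 35V = 151,662,000 + 32.2V
6,123,000 = 2.8V
V = 2,186,785.71 m³

2190000 m³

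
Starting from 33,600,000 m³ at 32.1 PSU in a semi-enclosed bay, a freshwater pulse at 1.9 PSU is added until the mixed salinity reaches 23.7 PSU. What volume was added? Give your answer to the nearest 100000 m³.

Salt balance: 33,600,000×32.1 + V×1.9 = (33,600,000+V)×23.7
1,078,560,000 + 1.9V = 796,320,000 + 23.7V
282,240,000 = 21.8V
V = 12,946,788.99 m³

12900000 m³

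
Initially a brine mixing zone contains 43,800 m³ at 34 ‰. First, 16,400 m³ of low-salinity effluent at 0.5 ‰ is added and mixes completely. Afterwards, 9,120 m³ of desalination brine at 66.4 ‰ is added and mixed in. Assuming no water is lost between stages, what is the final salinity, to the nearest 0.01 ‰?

30.34 ‰

By conservation of dissolved salt,
Initial salt = 43,800×34 = 1,489,200
After stage 1: salt = 1,489,200 + 16,400×0.5 = 1,497,400; volume = 60,200 m³; S = 24.874 ‰
After stage 2: salt = 1,497,400 + 9,120×66.4 = 2,102,968; volume = 69,320 m³
S = 2,102,968 / 69,320 = 30.3371 ‰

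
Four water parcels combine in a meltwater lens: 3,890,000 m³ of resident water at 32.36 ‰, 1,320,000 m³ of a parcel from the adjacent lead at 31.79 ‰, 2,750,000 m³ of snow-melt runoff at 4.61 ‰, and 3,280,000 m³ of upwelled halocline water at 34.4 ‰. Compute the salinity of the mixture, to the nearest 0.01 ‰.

Salt balance:
salt = 3,890,000×32.36 + 1,320,000×31.79 + 2,750,000×4.61 + 3,280,000×34.4 = 125,880,400 + 41,962,800 + 12,677,500 + 112,832,000 = 293,352,700
volume = 3,890,000 + 1,320,000 + 2,750,000 + 3,280,000 = 11,240,000 m³
S = 293,352,700 / 11,240,000 = 26.099 ‰

26.10 ‰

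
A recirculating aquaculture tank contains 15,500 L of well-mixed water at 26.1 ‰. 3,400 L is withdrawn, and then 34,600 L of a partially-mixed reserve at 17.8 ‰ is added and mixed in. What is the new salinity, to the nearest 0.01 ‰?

Remaining after removal: 12,100 L at 26.1 ‰ (salt = 315,810)
After addition: salt = 315,810 + 34,600×17.8 = 931,690; volume = 46,700 L
S = 931,690 / 46,700 = 19.9505 ‰

19.95 ‰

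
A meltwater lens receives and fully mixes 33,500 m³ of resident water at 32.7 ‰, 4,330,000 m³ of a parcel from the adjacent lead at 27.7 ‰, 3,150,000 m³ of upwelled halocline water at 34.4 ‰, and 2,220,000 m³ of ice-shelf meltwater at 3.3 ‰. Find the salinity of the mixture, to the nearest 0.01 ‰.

24.32 ‰

Salt balance:
salt = 33,500×32.7 + 4,330,000×27.7 + 3,150,000×34.4 + 2,220,000×3.3 = 1,095,450 + 119,941,000 + 108,360,000 + 7,326,000 = 236,722,450
volume = 33,500 + 4,330,000 + 3,150,000 + 2,220,000 = 9,733,500 m³
S = 236,722,450 / 9,733,500 = 24.3204 ‰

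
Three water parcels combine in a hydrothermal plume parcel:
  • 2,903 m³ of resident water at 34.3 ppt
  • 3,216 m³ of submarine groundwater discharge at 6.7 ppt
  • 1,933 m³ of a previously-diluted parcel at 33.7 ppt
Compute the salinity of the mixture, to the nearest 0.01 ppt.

23.13 ppt

Mass of salt is conserved:
salt = 2,903×34.3 + 3,216×6.7 + 1,933×33.7 = 99,572.9 + 21,547.2 + 65,142.1 = 186,262.2
volume = 2,903 + 3,216 + 1,933 = 8,052 m³
S = 186,262.2 / 8,052 = 23.1324 ppt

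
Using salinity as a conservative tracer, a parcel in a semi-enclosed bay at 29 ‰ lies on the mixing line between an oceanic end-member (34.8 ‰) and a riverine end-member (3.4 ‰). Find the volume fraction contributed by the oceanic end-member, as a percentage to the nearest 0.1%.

Let g be the oceanic fraction. Salt balance per unit volume:
g×34.8 + (1−g)×3.4 = 29
g = (29 − 3.4) / (34.8 − 3.4) = 25.6/31.4 = 0.8153

81.5%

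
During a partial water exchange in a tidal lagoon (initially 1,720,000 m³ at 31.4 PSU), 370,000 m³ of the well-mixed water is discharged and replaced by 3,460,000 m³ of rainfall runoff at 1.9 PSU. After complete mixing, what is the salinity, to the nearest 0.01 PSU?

Remaining after removal: 1,350,000 m³ at 31.4 PSU (salt = 42,390,000)
After addition: salt = 42,390,000 + 3,460,000×1.9 = 48,964,000; volume = 4,810,000 m³
S = 48,964,000 / 4,810,000 = 10.1796 PSU

10.18 PSU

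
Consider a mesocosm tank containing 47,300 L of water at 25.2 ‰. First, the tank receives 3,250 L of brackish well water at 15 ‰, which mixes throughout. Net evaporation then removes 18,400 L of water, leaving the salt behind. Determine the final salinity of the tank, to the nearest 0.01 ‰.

After mixing: salt = 47,300×25.2 + 3,250×15 = 1,240,710; volume = 50,550 L
After evaporation: salt unchanged = 1,240,710; volume = 50,550 − 18,400 = 32,150 L
S = 1,240,710 / 32,150 = 38.5913 ‰

38.59 ‰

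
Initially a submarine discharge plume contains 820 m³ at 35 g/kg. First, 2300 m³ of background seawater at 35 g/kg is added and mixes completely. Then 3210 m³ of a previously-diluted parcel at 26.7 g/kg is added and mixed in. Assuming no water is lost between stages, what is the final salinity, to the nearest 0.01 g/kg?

Conserving salt mass:
Initial salt = 820×35 = 28,700
After stage 1: salt = 28,700 + 2,300×35 = 109,200; volume = 3,120 m³; S = 35 g/kg
After stage 2: salt = 109,200 + 3,210×26.7 = 194,907; volume = 6,330 m³
S = 194,907 / 6,330 = 30.791 g/kg

30.79 g/kg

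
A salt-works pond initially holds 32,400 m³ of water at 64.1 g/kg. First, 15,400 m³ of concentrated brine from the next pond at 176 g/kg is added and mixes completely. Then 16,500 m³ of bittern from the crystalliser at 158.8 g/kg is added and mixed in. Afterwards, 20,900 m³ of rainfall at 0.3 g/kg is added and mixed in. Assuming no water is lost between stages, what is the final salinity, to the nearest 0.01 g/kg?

Conserving salt mass:
Initial salt = 32,400×64.1 = 2,076,840
After stage 1: salt = 2,076,840 + 15,400×176 = 4,787,240; volume = 47,800 m³; S = 100.151 g/kg
After stage 2: salt = 4,787,240 + 16,500×158.8 = 7,407,440; volume = 64,300 m³; S = 115.201 g/kg
After stage 3: salt = 7,407,440 + 20,900×0.3 = 7,413,710; volume = 85,200 m³
S = 7,413,710 / 85,200 = 87.0154 g/kg

87.02 g/kg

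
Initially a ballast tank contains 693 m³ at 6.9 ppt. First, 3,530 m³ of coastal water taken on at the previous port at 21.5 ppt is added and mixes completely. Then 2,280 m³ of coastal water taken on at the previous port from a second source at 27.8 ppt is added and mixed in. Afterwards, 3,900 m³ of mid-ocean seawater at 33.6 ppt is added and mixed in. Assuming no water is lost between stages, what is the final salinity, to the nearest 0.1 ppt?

Mass of salt is conserved:
Initial salt = 693×6.9 = 4,781.7
After stage 1: salt = 4,781.7 + 3,530×21.5 = 80,676.7; volume = 4,223 m³; S = 19.104 ppt
After stage 2: salt = 80,676.7 + 2,280×27.8 = 144,060.7; volume = 6,503 m³; S = 22.153 ppt
After stage 3: salt = 144,060.7 + 3,900×33.6 = 275,100.7; volume = 10,403 m³
S = 275,100.7 / 10,403 = 26.4444 ppt

26.4 ppt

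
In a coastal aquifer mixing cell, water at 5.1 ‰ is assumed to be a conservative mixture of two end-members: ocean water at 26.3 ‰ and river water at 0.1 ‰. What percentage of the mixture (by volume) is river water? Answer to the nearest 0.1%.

80.9%

Let f be the freshwater fraction. Salt balance per unit volume:
f×0.1 + (1−f)×26.3 = 5.1
f = (26.3 − 5.1) / (26.3 − 0.1) = 21.2/26.2 = 0.8092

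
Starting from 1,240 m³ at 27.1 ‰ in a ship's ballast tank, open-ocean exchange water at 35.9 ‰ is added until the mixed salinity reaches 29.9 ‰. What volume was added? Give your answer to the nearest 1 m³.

Salt balance: 1,240×27.1 + V×35.9 = (1,240+V)×29.9
33,604 + 35.9V = 37,076 + 29.9V
3,472 = 6V
V = 578.67 m³

579 m³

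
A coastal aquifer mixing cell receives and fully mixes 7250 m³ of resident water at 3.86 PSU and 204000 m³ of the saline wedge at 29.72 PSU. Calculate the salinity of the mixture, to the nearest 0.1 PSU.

28.8 PSU

Total salt / total volume:
salt = 7,250×3.86 + 204,000×29.72 = 27,985 + 6,062,880 = 6,090,865
volume = 7,250 + 204,000 = 211,250 m³
S = 6,090,865 / 211,250 = 28.832 PSU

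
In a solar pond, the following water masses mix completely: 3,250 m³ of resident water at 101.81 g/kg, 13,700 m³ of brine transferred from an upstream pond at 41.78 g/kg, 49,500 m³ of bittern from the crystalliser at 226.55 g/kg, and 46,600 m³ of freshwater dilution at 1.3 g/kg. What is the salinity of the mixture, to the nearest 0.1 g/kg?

Conserving salt mass:
salt = 3,250×101.81 + 13,700×41.78 + 49,500×226.55 + 46,600×1.3 = 330,882.5 + 572,386 + 11,214,225 + 60,580 = 12,178,073.5
volume = 3,250 + 13,700 + 49,500 + 46,600 = 113,050 m³
S = 12,178,073.5 / 113,050 = 107.723 g/kg

107.7 g/kg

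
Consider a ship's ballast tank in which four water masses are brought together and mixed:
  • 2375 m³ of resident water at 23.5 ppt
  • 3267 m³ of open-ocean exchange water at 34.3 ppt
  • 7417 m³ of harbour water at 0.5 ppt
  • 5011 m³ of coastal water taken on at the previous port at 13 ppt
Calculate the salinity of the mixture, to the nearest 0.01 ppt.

Weighted by volume,
salt = 2,375×23.5 + 3,267×34.3 + 7,417×0.5 + 5,011×13 = 55,812.5 + 112,058.1 + 3,708.5 + 65,143 = 236,722.1
volume = 2,375 + 3,267 + 7,417 + 5,011 = 18,070 m³
S = 236,722.1 / 18,070 = 13.1003 ppt

13.10 ppt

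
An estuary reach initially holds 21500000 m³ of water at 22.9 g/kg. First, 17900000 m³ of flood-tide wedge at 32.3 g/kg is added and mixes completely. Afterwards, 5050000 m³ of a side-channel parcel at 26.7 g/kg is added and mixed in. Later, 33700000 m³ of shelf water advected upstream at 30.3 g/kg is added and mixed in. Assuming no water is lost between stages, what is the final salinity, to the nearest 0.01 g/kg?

28.49 g/kg

Weighted by volume,
Initial salt = 21,500,000×22.9 = 492,350,000
After stage 1: salt = 492,350,000 + 17,900,000×32.3 = 1,070,520,000; volume = 39,400,000 m³; S = 27.171 g/kg
After stage 2: salt = 1,070,520,000 + 5,050,000×26.7 = 1,205,355,000; volume = 44,450,000 m³; S = 27.117 g/kg
After stage 3: salt = 1,205,355,000 + 33,700,000×30.3 = 2,226,465,000; volume = 78,150,000 m³
S = 2,226,465,000 / 78,150,000 = 28.4896 g/kg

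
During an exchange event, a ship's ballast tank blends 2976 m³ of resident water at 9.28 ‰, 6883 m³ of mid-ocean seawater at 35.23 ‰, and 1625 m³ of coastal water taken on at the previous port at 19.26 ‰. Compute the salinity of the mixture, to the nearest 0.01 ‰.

By conservation of dissolved salt,
salt = 2,976×9.28 + 6,883×35.23 + 1,625×19.26 = 27,617.28 + 242,488.09 + 31,297.5 = 301,402.87
volume = 2,976 + 6,883 + 1,625 = 11,484 m³
S = 301,402.87 / 11,484 = 26.2455 ‰

26.25 ‰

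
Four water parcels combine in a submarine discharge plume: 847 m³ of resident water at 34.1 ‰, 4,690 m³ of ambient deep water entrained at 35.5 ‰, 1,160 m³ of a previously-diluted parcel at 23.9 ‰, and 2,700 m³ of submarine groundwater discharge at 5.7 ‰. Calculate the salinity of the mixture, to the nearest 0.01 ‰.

25.38 ‰

Mass of salt is conserved:
salt = 847×34.1 + 4,690×35.5 + 1,160×23.9 + 2,700×5.7 = 28,882.7 + 166,495 + 27,724 + 15,390 = 238,491.7
volume = 847 + 4,690 + 1,160 + 2,700 = 9,397 m³
S = 238,491.7 / 9,397 = 25.3796 ‰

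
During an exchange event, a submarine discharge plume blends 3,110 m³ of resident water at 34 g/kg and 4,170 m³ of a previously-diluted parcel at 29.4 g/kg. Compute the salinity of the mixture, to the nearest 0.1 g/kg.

31.4 g/kg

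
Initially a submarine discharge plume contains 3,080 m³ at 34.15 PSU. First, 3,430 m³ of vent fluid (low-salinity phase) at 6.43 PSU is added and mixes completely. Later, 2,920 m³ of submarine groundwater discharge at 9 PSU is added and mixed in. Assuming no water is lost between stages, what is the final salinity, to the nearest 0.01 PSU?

16.28 PSU

Conserving salt mass:
Initial salt = 3,080×34.15 = 105,182
After stage 1: salt = 105,182 + 3,430×6.43 = 127,236.9; volume = 6,510 m³; S = 19.545 PSU
After stage 2: salt = 127,236.9 + 2,920×9 = 153,516.9; volume = 9,430 m³
S = 153,516.9 / 9,430 = 16.2796 PSU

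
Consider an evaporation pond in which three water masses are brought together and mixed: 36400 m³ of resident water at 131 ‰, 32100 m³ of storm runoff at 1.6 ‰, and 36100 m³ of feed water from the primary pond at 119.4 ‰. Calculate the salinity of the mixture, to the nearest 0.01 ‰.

87.29 ‰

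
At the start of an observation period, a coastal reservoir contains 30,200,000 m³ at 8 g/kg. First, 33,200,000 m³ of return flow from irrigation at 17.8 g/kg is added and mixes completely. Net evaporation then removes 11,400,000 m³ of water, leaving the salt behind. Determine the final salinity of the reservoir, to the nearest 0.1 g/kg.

16.0 g/kg

After mixing: salt = 30,200,000×8 + 33,200,000×17.8 = 832,560,000; volume = 63,400,000 m³
After evaporation: salt unchanged = 832,560,000; volume = 63,400,000 − 11,400,000 = 52,000,000 m³
S = 832,560,000 / 52,000,000 = 16.0108 g/kg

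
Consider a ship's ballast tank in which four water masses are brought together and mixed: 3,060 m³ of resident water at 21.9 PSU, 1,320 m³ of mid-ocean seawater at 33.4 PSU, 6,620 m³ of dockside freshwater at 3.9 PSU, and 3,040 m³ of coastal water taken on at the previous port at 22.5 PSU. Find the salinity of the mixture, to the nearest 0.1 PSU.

14.6 PSU

Salt balance:
salt = 3,060×21.9 + 1,320×33.4 + 6,620×3.9 + 3,040×22.5 = 67,014 + 44,088 + 25,818 + 68,400 = 205,320
volume = 3,060 + 1,320 + 6,620 + 3,040 = 14,040 m³
S = 205,320 / 14,040 = 14.624 PSU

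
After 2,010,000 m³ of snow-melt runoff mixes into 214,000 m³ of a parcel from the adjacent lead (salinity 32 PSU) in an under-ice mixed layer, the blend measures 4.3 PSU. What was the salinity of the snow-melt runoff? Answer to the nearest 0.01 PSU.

1.35 PSU

Salt balance: 214,000×32 + 2,010,000×S = 2,224,000×4.3
6,848,000 + 2,010,000·S = 9,563,200
S = (9,563,200 − 6,848,000) / 2,010,000 = 1.3508 PSU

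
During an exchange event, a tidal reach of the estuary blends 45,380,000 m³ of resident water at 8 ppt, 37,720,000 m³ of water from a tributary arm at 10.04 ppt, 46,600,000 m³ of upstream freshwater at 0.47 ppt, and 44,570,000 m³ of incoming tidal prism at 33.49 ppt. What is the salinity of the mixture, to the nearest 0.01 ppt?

By conservation of dissolved salt,
salt = 45,380,000×8 + 37,720,000×10.04 + 46,600,000×0.47 + 44,570,000×33.49 = 363,040,000 + 378,708,800 + 21,902,000 + 1,492,649,300 = 2,256,300,100
volume = 45,380,000 + 37,720,000 + 46,600,000 + 44,570,000 = 174,270,000 m³
S = 2,256,300,100 / 174,270,000 = 12.9472 ppt

12.95 ppt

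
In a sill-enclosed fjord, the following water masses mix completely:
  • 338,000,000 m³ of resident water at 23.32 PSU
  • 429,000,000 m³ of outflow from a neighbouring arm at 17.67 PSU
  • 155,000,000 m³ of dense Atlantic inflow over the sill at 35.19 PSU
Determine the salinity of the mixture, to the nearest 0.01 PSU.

22.69 PSU

Mass of salt is conserved:
salt = 338,000,000×23.32 + 429,000,000×17.67 + 155,000,000×35.19 = 7,882,160,000 + 7,580,430,000 + 5,454,450,000 = 20,917,040,000
volume = 338,000,000 + 429,000,000 + 155,000,000 = 922,000,000 m³
S = 20,917,040,000 / 922,000,000 = 22.6866 PSU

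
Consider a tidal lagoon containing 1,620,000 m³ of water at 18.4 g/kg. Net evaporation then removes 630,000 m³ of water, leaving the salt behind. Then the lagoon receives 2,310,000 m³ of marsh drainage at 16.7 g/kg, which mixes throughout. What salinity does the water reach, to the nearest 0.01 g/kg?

20.72 g/kg

After evaporation: salt = 1,620,000×18.4 = 29,808,000; volume = 1,620,000 − 630,000 = 990,000 m³
After mixing: salt = 29,808,000 + 2,310,000×16.7 = 68,385,000; volume = 990,000 + 2,310,000 = 3,300,000 m³
S = 68,385,000 / 3,300,000 = 20.7227 g/kg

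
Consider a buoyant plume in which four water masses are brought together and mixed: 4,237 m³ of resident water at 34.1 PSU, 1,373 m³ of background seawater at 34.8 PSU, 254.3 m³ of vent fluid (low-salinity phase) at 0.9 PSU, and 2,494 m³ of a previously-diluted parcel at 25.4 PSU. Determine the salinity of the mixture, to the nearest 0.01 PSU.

30.61 PSU

Weighted by volume,
salt = 4,237×34.1 + 1,373×34.8 + 254.3×0.9 + 2,494×25.4 = 144,481.7 + 47,780.4 + 228.87 + 63,347.6 = 255,838.57
volume = 4,237 + 1,373 + 254.3 + 2,494 = 8,358.3 m³
S = 255,838.57 / 8,358.3 = 30.6089 PSU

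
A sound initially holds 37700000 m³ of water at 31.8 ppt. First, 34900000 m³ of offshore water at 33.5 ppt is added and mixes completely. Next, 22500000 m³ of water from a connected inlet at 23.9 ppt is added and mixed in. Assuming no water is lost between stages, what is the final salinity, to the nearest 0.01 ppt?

30.55 ppt

Mass of salt is conserved:
Initial salt = 37,700,000×31.8 = 1,198,860,000
After stage 1: salt = 1,198,860,000 + 34,900,000×33.5 = 2,368,010,000; volume = 72,600,000 m³; S = 32.617 ppt
After stage 2: salt = 2,368,010,000 + 22,500,000×23.9 = 2,905,760,000; volume = 95,100,000 m³
S = 2,905,760,000 / 95,100,000 = 30.5548 ppt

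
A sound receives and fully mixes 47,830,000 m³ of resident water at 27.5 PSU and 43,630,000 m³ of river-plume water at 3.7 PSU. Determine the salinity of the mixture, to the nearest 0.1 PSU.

Salt balance:
salt = 47,830,000×27.5 + 43,630,000×3.7 = 1,315,325,000 + 161,431,000 = 1,476,756,000
volume = 47,830,000 + 43,630,000 = 91,460,000 m³
S = 1,476,756,000 / 91,460,000 = 16.146 PSU

16.1 PSU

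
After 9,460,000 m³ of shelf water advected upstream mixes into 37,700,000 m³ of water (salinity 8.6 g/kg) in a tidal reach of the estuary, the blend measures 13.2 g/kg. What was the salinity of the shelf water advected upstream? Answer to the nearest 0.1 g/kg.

31.5 g/kg

Salt balance: 37,700,000×8.6 + 9,460,000×S = 47,160,000×13.2
324,220,000 + 9,460,000·S = 622,512,000
S = (622,512,000 − 324,220,000) / 9,460,000 = 31.5319 g/kg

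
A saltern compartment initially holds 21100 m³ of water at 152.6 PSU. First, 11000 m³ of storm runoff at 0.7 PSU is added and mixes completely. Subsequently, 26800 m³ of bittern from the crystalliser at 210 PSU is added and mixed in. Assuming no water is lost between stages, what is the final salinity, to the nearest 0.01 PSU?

Conserving salt mass:
Initial salt = 21,100×152.6 = 3,219,860
After stage 1: salt = 3,219,860 + 11,000×0.7 = 3,227,560; volume = 32,100 m³; S = 100.547 PSU
After stage 2: salt = 3,227,560 + 26,800×210 = 8,855,560; volume = 58,900 m³
S = 8,855,560 / 58,900 = 150.3491 PSU

150.35 PSU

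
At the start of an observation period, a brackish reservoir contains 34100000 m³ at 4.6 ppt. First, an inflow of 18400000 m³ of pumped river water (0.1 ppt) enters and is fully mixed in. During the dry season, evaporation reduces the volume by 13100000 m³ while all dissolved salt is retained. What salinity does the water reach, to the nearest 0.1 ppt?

4.0 ppt

After mixing: salt = 34,100,000×4.6 + 18,400,000×0.1 = 158,700,000; volume = 52,500,000 m³
After evaporation: salt unchanged = 158,700,000; volume = 52,500,000 − 13,100,000 = 39,400,000 m³
S = 158,700,000 / 39,400,000 = 4.0279 ppt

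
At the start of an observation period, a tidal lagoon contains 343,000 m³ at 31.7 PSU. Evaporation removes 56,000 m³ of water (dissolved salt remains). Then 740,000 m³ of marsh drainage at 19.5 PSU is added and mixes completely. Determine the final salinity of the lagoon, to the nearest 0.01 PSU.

After evaporation: salt = 343,000×31.7 = 10,873,100; volume = 343,000 − 56,000 = 287,000 m³
After mixing: salt = 10,873,100 + 740,000×19.5 = 25,303,100; volume = 287,000 + 740,000 = 1,027,000 m³
S = 25,303,100 / 1,027,000 = 24.6379 PSU

24.64 PSU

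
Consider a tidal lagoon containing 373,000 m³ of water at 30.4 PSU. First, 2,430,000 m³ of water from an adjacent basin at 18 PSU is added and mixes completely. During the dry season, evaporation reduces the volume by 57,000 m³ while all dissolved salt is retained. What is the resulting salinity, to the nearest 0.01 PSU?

After mixing: salt = 373,000×30.4 + 2,430,000×18 = 55,079,200; volume = 2,803,000 m³
After evaporation: salt unchanged = 55,079,200; volume = 2,803,000 − 57,000 = 2,746,000 m³
S = 55,079,200 / 2,746,000 = 20.058 PSU

20.06 PSU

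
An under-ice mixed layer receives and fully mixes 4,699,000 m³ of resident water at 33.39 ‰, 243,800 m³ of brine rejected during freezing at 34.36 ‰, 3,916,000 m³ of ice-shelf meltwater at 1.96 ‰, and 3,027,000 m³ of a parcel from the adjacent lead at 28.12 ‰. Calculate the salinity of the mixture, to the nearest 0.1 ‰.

21.7 ‰

Conserving salt mass:
salt = 4,699,000×33.39 + 243,800×34.36 + 3,916,000×1.96 + 3,027,000×28.12 = 156,899,610 + 8,376,968 + 7,675,360 + 85,119,240 = 258,071,178
volume = 4,699,000 + 243,800 + 3,916,000 + 3,027,000 = 11,885,800 m³
S = 258,071,178 / 11,885,800 = 21.713 ‰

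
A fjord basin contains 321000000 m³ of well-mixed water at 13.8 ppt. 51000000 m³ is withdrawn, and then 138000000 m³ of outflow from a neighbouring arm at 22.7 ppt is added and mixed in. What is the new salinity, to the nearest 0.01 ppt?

16.81 ppt

Remaining after removal: 270,000,000 m³ at 13.8 ppt (salt = 3,726,000,000)
After addition: salt = 3,726,000,000 + 138,000,000×22.7 = 6,858,600,000; volume = 408,000,000 m³
S = 6,858,600,000 / 408,000,000 = 16.8103 ppt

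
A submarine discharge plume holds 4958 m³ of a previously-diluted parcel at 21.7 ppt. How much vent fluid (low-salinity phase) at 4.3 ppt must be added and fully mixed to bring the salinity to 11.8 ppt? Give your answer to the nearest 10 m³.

Salt balance: 4,958×21.7 + V×4.3 = (4,958+V)×11.8
107,588.6 + 4.3V = 58,504.4 + 11.8V
49,084.2 = 7.5V
V = 6,544.56 m³

6540 m³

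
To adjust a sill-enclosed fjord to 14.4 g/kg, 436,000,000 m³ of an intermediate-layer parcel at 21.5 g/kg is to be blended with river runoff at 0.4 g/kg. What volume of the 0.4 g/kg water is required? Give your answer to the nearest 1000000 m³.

Salt balance: 436,000,000×21.5 + V×0.4 = (436,000,000+V)×14.4
9,374,000,000 + 0.4V = 6,278,400,000 + 14.4V
3,095,600,000 = 14V
V = 221,114,285.71 m³

221000000 m³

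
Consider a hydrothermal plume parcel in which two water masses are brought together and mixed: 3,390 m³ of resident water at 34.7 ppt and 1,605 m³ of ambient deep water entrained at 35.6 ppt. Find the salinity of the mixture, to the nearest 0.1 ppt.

By conservation of dissolved salt,
salt = 3,390×34.7 + 1,605×35.6 = 117,633 + 57,138 = 174,771
volume = 3,390 + 1,605 = 4,995 m³
S = 174,771 / 4,995 = 34.989 ppt

35.0 ppt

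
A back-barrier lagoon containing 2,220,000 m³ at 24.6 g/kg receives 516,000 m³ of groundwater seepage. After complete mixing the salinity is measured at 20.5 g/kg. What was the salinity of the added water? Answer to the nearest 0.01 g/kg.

2.86 g/kg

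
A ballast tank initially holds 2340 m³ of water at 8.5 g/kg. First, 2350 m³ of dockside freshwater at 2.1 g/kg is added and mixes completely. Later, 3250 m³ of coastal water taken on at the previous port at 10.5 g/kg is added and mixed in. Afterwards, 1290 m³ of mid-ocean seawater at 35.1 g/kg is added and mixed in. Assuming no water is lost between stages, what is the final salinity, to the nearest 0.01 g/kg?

11.29 g/kg

Salt balance:
Initial salt = 2,340×8.5 = 19,890
After stage 1: salt = 19,890 + 2,350×2.1 = 24,825; volume = 4,690 m³; S = 5.293 g/kg
After stage 2: salt = 24,825 + 3,250×10.5 = 58,950; volume = 7,940 m³; S = 7.424 g/kg
After stage 3: salt = 58,950 + 1,290×35.1 = 104,229; volume = 9,230 m³
S = 104,229 / 9,230 = 11.2924 g/kg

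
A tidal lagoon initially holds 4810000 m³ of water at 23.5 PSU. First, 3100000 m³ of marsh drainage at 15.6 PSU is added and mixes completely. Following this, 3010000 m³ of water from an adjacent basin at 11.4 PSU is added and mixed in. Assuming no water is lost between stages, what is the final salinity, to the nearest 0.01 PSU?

Salt balance:
Initial salt = 4,810,000×23.5 = 113,035,000
After stage 1: salt = 113,035,000 + 3,100,000×15.6 = 161,395,000; volume = 7,910,000 m³; S = 20.404 PSU
After stage 2: salt = 161,395,000 + 3,010,000×11.4 = 195,709,000; volume = 10,920,000 m³
S = 195,709,000 / 10,920,000 = 17.9221 PSU

17.92 PSU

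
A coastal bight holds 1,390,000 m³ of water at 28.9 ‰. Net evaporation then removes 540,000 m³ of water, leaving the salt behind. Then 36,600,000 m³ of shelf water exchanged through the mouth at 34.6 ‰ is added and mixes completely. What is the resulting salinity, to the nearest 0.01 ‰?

34.89 ‰

After evaporation: salt = 1,390,000×28.9 = 40,171,000; volume = 1,390,000 − 540,000 = 850,000 m³
After mixing: salt = 40,171,000 + 36,600,000×34.6 = 1,306,531,000; volume = 850,000 + 36,600,000 = 37,450,000 m³
S = 1,306,531,000 / 37,450,000 = 34.8873 ‰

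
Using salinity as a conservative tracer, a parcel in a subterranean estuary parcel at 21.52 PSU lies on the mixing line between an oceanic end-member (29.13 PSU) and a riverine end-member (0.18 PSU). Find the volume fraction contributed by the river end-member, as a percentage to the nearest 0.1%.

26.3%

Let f be the freshwater fraction. Salt balance per unit volume:
f×0.18 + (1−f)×29.13 = 21.52
f = (29.13 − 21.52) / (29.13 − 0.18) = 7.61/28.95 = 0.2629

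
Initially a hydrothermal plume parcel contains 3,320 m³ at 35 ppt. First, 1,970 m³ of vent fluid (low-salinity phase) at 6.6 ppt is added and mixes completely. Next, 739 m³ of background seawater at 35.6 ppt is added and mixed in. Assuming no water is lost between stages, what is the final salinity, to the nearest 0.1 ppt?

Conserving salt mass:
Initial salt = 3,320×35 = 116,200
After stage 1: salt = 116,200 + 1,970×6.6 = 129,202; volume = 5,290 m³; S = 24.424 ppt
After stage 2: salt = 129,202 + 739×35.6 = 155,510.4; volume = 6,029 m³
S = 155,510.4 / 6,029 = 25.7937 ppt

25.8 ppt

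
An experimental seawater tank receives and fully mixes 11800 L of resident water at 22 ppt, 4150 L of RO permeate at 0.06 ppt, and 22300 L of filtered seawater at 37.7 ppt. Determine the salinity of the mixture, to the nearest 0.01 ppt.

Mass of salt is conserved:
salt = 11,800×22 + 4,150×0.06 + 22,300×37.7 = 259,600 + 249 + 840,710 = 1,100,559
volume = 11,800 + 4,150 + 22,300 = 38,250 L
S = 1,100,559 / 38,250 = 28.7728 ppt

28.77 ppt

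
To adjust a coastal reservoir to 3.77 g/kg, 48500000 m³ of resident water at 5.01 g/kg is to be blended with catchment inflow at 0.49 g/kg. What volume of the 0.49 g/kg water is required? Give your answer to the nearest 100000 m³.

18300000 m³

Salt balance: 48,500,000×5.01 + V×0.49 = (48,500,000+V)×3.77
242,985,000 + 0.49V = 182,845,000 + 3.77V
60,140,000 = 3.28V
V = 18,335,365.85 m³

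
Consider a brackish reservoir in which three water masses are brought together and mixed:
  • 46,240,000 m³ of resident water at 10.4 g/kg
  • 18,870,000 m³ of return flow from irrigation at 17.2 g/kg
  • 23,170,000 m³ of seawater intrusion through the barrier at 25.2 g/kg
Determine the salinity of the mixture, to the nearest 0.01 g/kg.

15.74 g/kg

Weighted by volume,
salt = 46,240,000×10.4 + 18,870,000×17.2 + 23,170,000×25.2 = 480,896,000 + 324,564,000 + 583,884,000 = 1,389,344,000
volume = 46,240,000 + 18,870,000 + 23,170,000 = 88,280,000 m³
S = 1,389,344,000 / 88,280,000 = 15.7379 g/kg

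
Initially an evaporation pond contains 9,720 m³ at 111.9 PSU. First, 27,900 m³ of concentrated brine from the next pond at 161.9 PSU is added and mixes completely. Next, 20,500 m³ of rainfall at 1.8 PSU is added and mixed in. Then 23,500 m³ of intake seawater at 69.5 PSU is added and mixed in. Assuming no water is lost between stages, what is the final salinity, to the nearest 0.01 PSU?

By conservation of dissolved salt,
Initial salt = 9,720×111.9 = 1,087,668
After stage 1: salt = 1,087,668 + 27,900×161.9 = 5,604,678; volume = 37,620 m³; S = 148.981 PSU
After stage 2: salt = 5,604,678 + 20,500×1.8 = 5,641,578; volume = 58,120 m³; S = 97.068 PSU
After stage 3: salt = 5,641,578 + 23,500×69.5 = 7,274,828; volume = 81,620 m³
S = 7,274,828 / 81,620 = 89.1305 PSU

89.13 PSU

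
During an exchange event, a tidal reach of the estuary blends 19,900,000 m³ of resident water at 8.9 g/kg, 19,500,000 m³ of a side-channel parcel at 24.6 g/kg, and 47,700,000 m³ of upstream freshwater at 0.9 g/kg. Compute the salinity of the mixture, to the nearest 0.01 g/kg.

Total salt / total volume:
salt = 19,900,000×8.9 + 19,500,000×24.6 + 47,700,000×0.9 = 177,110,000 + 479,700,000 + 42,930,000 = 699,740,000
volume = 19,900,000 + 19,500,000 + 47,700,000 = 87,100,000 m³
S = 699,740,000 / 87,100,000 = 8.0338 g/kg

8.03 g/kg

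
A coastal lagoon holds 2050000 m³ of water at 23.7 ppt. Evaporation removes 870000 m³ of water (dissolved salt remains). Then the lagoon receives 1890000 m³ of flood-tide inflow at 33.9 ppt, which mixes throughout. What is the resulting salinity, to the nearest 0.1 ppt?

36.7 ppt

After evaporation: salt = 2,050,000×23.7 = 48,585,000; volume = 2,050,000 − 870,000 = 1,180,000 m³
After mixing: salt = 48,585,000 + 1,890,000×33.9 = 112,656,000; volume = 1,180,000 + 1,890,000 = 3,070,000 m³
S = 112,656,000 / 3,070,000 = 36.6958 ppt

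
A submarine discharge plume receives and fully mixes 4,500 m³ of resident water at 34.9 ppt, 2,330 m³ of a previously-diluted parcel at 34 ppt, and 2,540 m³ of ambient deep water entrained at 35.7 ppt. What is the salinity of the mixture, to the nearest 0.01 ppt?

Mass of salt is conserved:
salt = 4,500×34.9 + 2,330×34 + 2,540×35.7 = 157,050 + 79,220 + 90,678 = 326,948
volume = 4,500 + 2,330 + 2,540 = 9,370 m³
S = 326,948 / 9,370 = 34.8931 ppt

34.89 ppt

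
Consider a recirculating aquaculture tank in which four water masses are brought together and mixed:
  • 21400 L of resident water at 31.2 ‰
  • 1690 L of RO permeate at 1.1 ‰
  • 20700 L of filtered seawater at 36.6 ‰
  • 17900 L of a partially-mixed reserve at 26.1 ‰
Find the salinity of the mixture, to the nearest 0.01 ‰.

Conserving salt mass:
salt = 21,400×31.2 + 1,690×1.1 + 20,700×36.6 + 17,900×26.1 = 667,680 + 1,859 + 757,620 + 467,190 = 1,894,349
volume = 21,400 + 1,690 + 20,700 + 17,900 = 61,690 L
S = 1,894,349 / 61,690 = 30.7076 ‰

30.71 ‰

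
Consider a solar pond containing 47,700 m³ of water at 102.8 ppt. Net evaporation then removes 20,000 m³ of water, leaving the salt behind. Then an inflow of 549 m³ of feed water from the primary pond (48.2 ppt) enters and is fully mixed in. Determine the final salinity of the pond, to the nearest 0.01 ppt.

174.52 ppt

After evaporation: salt = 47,700×102.8 = 4,903,560; volume = 47,700 − 20,000 = 27,700 m³
After mixing: salt = 4,903,560 + 549×48.2 = 4,930,021.8; volume = 27,700 + 549 = 28,249 m³
S = 4,930,021.8 / 28,249 = 174.5202 ppt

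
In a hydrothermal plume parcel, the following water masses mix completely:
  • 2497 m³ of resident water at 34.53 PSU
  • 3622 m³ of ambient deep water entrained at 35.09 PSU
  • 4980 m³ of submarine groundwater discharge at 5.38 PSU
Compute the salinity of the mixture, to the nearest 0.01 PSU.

Salt balance:
salt = 2,497×34.53 + 3,622×35.09 + 4,980×5.38 = 86,221.41 + 127,095.98 + 26,792.4 = 240,109.79
volume = 2,497 + 3,622 + 4,980 = 11,099 m³
S = 240,109.79 / 11,099 = 21.6335 PSU

21.63 PSU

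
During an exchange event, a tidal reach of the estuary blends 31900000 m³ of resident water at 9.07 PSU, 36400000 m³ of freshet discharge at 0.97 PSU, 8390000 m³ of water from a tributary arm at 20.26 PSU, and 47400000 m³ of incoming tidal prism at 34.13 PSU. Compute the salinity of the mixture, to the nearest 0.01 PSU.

Weighted by volume,
salt = 31,900,000×9.07 + 36,400,000×0.97 + 8,390,000×20.26 + 47,400,000×34.13 = 289,333,000 + 35,308,000 + 169,981,400 + 1,617,762,000 = 2,112,384,400
volume = 31,900,000 + 36,400,000 + 8,390,000 + 47,400,000 = 124,090,000 m³
S = 2,112,384,400 / 124,090,000 = 17.023 PSU

17.02 PSU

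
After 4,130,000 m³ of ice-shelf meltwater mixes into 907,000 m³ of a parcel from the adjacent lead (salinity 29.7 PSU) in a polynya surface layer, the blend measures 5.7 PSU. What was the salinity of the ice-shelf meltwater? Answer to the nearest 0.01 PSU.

0.43 PSU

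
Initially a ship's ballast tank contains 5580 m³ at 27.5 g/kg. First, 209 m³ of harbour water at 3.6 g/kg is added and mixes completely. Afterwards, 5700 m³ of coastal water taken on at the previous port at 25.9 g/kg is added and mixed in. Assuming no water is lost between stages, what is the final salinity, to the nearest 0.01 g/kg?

Mass of salt is conserved:
Initial salt = 5,580×27.5 = 153,450
After stage 1: salt = 153,450 + 209×3.6 = 154,202.4; volume = 5,789 m³; S = 26.637 g/kg
After stage 2: salt = 154,202.4 + 5,700×25.9 = 301,832.4; volume = 11,489 m³
S = 301,832.4 / 11,489 = 26.2714 g/kg

26.27 g/kg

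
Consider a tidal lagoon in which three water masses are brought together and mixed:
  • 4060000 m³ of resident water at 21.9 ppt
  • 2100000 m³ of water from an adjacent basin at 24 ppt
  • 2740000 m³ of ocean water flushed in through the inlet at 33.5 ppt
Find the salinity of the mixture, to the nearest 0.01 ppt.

Weighted by volume,
salt = 4,060,000×21.9 + 2,100,000×24 + 2,740,000×33.5 = 88,914,000 + 50,400,000 + 91,790,000 = 231,104,000
volume = 4,060,000 + 2,100,000 + 2,740,000 = 8,900,000 m³
S = 231,104,000 / 8,900,000 = 25.9667 ppt

25.97 ppt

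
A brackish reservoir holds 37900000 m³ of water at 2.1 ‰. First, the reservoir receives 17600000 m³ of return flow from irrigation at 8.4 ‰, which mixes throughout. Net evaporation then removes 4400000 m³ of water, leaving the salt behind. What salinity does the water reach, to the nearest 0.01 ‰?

After mixing: salt = 37,900,000×2.1 + 17,600,000×8.4 = 227,430,000; volume = 55,500,000 m³
After evaporation: salt unchanged = 227,430,000; volume = 55,500,000 − 4,400,000 = 51,100,000 m³
S = 227,430,000 / 51,100,000 = 4.4507 ‰

4.45 ‰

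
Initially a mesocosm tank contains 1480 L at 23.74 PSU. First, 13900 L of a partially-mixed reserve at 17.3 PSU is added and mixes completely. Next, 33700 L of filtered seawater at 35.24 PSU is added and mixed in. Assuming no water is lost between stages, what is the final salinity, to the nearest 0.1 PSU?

29.8 PSU

Weighted by volume,
Initial salt = 1,480×23.74 = 35,135.2
After stage 1: salt = 35,135.2 + 13,900×17.3 = 275,605.2; volume = 15,380 L; S = 17.92 PSU
After stage 2: salt = 275,605.2 + 33,700×35.24 = 1,463,193.2; volume = 49,080 L
S = 1,463,193.2 / 49,080 = 29.8124 PSU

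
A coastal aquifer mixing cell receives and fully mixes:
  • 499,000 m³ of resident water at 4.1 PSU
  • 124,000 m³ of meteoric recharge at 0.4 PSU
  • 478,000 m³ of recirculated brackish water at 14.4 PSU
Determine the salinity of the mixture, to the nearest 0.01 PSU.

Conserving salt mass:
salt = 499,000×4.1 + 124,000×0.4 + 478,000×14.4 = 2,045,900 + 49,600 + 6,883,200 = 8,978,700
volume = 499,000 + 124,000 + 478,000 = 1,101,000 m³
S = 8,978,700 / 1,101,000 = 8.155 PSU

8.16 PSU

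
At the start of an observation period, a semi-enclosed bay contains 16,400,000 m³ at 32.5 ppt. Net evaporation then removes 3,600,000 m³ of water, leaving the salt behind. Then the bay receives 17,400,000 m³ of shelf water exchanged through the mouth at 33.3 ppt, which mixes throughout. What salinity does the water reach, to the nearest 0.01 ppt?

After evaporation: salt = 16,400,000×32.5 = 533,000,000; volume = 16,400,000 − 3,600,000 = 12,800,000 m³
After mixing: salt = 533,000,000 + 17,400,000×33.3 = 1,112,420,000; volume = 12,800,000 + 17,400,000 = 30,200,000 m³
S = 1,112,420,000 / 30,200,000 = 36.8351 ppt

36.84 ppt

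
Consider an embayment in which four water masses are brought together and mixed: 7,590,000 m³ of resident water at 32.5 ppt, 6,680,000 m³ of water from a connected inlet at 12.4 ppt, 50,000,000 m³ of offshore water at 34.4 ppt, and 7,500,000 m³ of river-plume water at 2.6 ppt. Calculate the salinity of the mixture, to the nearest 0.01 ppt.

28.83 ppt

Weighted by volume,
salt = 7,590,000×32.5 + 6,680,000×12.4 + 50,000,000×34.4 + 7,500,000×2.6 = 246,675,000 + 82,832,000 + 1,720,000,000 + 19,500,000 = 2,069,007,000
volume = 7,590,000 + 6,680,000 + 50,000,000 + 7,500,000 = 71,770,000 m³
S = 2,069,007,000 / 71,770,000 = 28.8283 ppt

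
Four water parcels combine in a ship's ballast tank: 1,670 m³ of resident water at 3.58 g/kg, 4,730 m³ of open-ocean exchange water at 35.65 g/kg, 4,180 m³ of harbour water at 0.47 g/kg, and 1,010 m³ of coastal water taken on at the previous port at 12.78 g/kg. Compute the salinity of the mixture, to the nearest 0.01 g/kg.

Salt balance:
salt = 1,670×3.58 + 4,730×35.65 + 4,180×0.47 + 1,010×12.78 = 5,978.6 + 168,624.5 + 1,964.6 + 12,907.8 = 189,475.5
volume = 1,670 + 4,730 + 4,180 + 1,010 = 11,590 m³
S = 189,475.5 / 11,590 = 16.3482 g/kg

16.35 g/kg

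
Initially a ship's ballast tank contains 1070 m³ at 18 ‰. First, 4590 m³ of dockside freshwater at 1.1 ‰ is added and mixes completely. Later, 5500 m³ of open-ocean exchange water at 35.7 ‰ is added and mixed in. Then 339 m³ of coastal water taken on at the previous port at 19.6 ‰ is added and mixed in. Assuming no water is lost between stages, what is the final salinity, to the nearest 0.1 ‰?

19.8 ‰

Total salt / total volume:
Initial salt = 1,070×18 = 19,260
After stage 1: salt = 19,260 + 4,590×1.1 = 24,309; volume = 5,660 m³; S = 4.295 ‰
After stage 2: salt = 24,309 + 5,500×35.7 = 220,659; volume = 11,160 m³; S = 19.772 ‰
After stage 3: salt = 220,659 + 339×19.6 = 227,303.4; volume = 11,499 m³
S = 227,303.4 / 11,499 = 19.7672 ‰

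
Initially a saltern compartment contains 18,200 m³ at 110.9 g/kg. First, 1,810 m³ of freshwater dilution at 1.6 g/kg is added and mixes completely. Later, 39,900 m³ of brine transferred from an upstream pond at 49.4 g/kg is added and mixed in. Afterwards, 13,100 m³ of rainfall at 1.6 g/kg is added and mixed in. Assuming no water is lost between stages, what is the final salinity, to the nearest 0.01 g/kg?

54.97 g/kg

Mass of salt is conserved:
Initial salt = 18,200×110.9 = 2,018,380
After stage 1: salt = 2,018,380 + 1,810×1.6 = 2,021,276; volume = 20,010 m³; S = 101.013 g/kg
After stage 2: salt = 2,021,276 + 39,900×49.4 = 3,992,336; volume = 59,910 m³; S = 66.639 g/kg
After stage 3: salt = 3,992,336 + 13,100×1.6 = 4,013,296; volume = 73,010 m³
S = 4,013,296 / 73,010 = 54.9691 g/kg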